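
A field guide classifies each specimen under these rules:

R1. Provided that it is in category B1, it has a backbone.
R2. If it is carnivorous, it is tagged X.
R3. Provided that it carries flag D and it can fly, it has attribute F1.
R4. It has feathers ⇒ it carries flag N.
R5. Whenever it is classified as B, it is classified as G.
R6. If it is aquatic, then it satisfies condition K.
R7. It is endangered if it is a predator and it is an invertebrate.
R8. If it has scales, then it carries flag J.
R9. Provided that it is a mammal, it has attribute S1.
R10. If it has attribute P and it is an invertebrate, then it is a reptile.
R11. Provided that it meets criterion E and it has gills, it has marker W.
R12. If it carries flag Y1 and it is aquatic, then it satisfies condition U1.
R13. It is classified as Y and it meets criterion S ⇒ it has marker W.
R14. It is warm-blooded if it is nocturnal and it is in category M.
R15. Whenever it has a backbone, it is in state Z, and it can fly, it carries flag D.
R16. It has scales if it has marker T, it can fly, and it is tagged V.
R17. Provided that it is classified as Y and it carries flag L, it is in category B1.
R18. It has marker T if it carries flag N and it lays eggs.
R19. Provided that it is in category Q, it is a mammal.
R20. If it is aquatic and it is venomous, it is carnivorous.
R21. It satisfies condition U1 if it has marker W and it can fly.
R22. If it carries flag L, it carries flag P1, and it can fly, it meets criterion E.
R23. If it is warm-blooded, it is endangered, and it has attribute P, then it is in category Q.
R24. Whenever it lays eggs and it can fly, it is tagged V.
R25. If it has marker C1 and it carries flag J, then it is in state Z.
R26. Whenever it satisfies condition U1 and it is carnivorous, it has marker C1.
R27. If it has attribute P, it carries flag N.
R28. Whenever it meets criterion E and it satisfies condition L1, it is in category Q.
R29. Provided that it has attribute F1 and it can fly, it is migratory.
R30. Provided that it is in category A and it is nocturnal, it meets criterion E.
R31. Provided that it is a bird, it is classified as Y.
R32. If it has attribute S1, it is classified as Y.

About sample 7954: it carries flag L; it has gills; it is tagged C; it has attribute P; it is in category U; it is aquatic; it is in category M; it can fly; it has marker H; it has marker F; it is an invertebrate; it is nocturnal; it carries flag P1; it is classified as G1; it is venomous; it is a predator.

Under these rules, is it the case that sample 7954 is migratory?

Forward chaining from the given facts derives: satisfies condition K, is endangered, is a reptile, is warm-blooded, is carnivorous, meets criterion E, is in category Q, carries flag N, is tagged X, has marker W, is a mammal, satisfies condition U1, has marker C1, has attribute S1, is classified as Y, is in category B1, has a backbone.
The only rule concluding "it is migratory" is R29, which needs "it has attribute F1"; that is never established.

No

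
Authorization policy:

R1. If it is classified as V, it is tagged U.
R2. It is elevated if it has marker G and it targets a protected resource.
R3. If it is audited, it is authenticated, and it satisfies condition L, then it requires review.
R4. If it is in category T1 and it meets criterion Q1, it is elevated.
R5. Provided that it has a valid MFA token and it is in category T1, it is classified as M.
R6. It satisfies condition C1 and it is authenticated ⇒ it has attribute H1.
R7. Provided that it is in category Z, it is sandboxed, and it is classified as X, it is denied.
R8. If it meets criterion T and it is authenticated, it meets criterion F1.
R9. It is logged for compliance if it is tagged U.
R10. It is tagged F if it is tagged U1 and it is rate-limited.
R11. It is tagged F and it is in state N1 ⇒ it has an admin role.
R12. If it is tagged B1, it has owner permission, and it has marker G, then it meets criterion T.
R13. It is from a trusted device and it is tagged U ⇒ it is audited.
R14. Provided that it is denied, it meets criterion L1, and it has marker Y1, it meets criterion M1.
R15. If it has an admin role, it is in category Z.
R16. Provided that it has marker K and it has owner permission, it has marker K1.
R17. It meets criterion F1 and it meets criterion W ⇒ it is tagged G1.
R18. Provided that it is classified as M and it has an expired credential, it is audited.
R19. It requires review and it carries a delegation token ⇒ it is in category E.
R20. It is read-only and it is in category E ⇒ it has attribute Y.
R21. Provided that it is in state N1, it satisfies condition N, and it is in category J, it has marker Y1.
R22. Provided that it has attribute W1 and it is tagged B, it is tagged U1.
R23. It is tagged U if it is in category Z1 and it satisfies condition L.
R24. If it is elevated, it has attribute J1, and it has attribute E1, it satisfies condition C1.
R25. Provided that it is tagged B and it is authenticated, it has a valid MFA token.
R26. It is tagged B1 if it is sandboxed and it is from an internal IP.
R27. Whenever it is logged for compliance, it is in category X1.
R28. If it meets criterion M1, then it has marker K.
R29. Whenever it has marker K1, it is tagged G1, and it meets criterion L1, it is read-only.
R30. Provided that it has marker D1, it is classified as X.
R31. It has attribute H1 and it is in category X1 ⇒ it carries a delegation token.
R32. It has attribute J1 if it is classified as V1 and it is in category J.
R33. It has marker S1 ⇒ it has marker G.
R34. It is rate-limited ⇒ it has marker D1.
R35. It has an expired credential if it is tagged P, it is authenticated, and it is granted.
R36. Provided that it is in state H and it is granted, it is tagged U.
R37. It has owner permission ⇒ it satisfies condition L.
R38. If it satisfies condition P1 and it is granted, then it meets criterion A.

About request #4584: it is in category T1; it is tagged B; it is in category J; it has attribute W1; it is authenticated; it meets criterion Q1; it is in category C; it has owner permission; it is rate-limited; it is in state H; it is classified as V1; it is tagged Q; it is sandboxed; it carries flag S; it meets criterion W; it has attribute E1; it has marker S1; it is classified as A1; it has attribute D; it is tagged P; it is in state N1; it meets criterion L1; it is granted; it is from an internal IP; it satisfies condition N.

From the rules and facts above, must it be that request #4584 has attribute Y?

Yes

By R4 (it is in category T1, it meets criterion Q1): it is elevated.
By R21 (it is in state N1, it satisfies condition N, it is in category J): it has marker Y1.
By R22 (it has attribute W1, it is tagged B): it is tagged U1.
By R25 (it is tagged B, it is authenticated): it has a valid MFA token.
By R26 (it is sandboxed, it is from an internal IP): it is tagged B1.
By R32 (it is classified as V1, it is in category J): it has attribute J1.
By R33 (it has marker S1): it has marker G.
By R34 (it is rate-limited): it has marker D1.
By R35 (it is tagged P, it is authenticated, it is granted): it has an expired credential.
By R36 (it is in state H, it is granted): it is tagged U.
By R37 (it has owner permission): it satisfies condition L.
By R5 (it has a valid MFA token, it is in category T1): it is classified as M.
By R9 (it is tagged U): it is logged for compliance.
By R10 (it is tagged U1, it is rate-limited): it is tagged F.
By R11 (it is tagged F, it is in state N1): it has an admin role.
By R12 (it is tagged B1, it has owner permission, it has marker G): it meets criterion T.
By R15 (it has an admin role): it is in category Z.
By R18 (it is classified as M, it has an expired credential): it is audited.
By R24 (it is elevated, it has attribute J1, it has attribute E1): it satisfies condition C1.
By R27 (it is logged for compliance): it is in category X1.
By R30 (it has marker D1): it is classified as X.
By R3 (it is audited, it is authenticated, it satisfies condition L): it requires review.
By R6 (it satisfies condition C1, it is authenticated): it has attribute H1.
By R7 (it is in category Z, it is sandboxed, it is classified as X): it is denied.
By R8 (it meets criterion T, it is authenticated): it meets criterion F1.
By R14 (it is denied, it meets criterion L1, it has marker Y1): it meets criterion M1.
By R17 (it meets criterion F1, it meets criterion W): it is tagged G1.
By R28 (it meets criterion M1): it has marker K.
By R31 (it has attribute H1, it is in category X1): it carries a delegation token.
By R16 (it has marker K, it has owner permission): it has marker K1.
By R19 (it requires review, it carries a delegation token): it is in category E.
By R29 (it has marker K1, it is tagged G1, it meets criterion L1): it is read-only.
By R20 (it is read-only, it is in category E): it has attribute Y.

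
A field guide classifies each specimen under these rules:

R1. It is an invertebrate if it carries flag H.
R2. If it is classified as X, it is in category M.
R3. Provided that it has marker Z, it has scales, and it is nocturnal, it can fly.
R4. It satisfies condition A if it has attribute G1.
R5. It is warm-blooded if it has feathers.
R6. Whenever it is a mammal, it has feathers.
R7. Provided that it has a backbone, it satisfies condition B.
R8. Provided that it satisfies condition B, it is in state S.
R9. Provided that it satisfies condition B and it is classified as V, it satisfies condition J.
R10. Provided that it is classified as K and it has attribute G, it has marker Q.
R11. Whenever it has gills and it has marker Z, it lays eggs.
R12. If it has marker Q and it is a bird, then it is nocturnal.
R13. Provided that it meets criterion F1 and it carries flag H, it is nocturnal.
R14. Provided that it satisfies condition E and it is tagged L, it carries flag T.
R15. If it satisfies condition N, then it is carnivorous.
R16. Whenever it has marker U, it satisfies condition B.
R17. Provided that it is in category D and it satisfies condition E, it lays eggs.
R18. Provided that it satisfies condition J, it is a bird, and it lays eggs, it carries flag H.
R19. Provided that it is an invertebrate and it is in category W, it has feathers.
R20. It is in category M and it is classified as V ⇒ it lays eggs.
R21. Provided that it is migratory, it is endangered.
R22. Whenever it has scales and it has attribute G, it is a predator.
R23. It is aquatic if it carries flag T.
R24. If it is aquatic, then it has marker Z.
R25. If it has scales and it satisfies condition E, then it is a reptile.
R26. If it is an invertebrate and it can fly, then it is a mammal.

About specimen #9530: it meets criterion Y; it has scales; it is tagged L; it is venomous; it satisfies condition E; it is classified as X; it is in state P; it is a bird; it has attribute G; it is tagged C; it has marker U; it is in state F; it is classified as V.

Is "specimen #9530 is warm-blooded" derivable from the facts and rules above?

Forward chaining from the given facts derives: is in category M, carries flag T, satisfies condition B, lays eggs, is a predator, is aquatic, has marker Z, is a reptile, is in state S, satisfies condition J, carries flag H, is an invertebrate.
The only rule concluding "it is warm-blooded" is R5, which needs "it has feathers"; that is never established.

No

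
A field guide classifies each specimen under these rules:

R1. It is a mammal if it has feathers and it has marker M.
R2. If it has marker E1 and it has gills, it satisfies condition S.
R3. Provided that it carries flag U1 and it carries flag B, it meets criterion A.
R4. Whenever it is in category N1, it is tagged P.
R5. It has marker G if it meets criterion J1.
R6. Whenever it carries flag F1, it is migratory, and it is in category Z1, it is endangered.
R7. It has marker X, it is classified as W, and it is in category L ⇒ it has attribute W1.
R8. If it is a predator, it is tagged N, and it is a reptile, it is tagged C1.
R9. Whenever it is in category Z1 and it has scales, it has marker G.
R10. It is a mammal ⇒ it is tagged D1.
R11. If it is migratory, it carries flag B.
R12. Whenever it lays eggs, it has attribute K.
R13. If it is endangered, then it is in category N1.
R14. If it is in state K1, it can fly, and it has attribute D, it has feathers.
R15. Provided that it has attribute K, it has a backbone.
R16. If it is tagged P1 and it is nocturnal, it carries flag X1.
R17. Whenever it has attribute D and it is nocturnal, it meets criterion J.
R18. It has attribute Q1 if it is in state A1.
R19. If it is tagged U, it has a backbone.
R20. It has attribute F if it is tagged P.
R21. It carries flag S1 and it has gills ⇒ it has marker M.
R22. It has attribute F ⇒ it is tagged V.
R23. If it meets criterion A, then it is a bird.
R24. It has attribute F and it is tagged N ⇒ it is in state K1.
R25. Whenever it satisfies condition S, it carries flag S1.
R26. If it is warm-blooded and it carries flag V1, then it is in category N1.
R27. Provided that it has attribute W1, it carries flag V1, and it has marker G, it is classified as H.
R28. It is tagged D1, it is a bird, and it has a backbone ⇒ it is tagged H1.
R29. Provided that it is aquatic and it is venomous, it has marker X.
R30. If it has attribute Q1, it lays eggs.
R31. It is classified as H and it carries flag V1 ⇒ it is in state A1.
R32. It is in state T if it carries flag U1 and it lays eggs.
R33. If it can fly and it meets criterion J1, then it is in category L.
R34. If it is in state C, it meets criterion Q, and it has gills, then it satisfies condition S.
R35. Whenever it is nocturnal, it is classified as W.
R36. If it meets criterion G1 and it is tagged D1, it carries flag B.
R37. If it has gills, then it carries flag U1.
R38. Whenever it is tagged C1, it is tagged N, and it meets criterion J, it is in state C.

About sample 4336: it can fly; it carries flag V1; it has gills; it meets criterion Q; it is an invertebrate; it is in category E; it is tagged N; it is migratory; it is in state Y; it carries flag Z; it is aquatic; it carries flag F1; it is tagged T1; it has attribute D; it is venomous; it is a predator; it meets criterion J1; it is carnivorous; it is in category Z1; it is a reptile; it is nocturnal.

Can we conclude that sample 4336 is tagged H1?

By R5 (it meets criterion J1): it has marker G.
By R6 (it carries flag F1, it is migratory, it is in category Z1): it is endangered.
By R8 (it is a predator, it is tagged N, it is a reptile): it is tagged C1.
By R11 (it is migratory): it carries flag B.
By R13 (it is endangered): it is in category N1.
By R17 (it has attribute D, it is nocturnal): it meets criterion J.
By R29 (it is aquatic, it is venomous): it has marker X.
By R33 (it can fly, it meets criterion J1): it is in category L.
By R35 (it is nocturnal): it is classified as W.
By R37 (it has gills): it carries flag U1.
By R38 (it is tagged C1, it is tagged N, it meets criterion J): it is in state C.
By R3 (it carries flag U1, it carries flag B): it meets criterion A.
By R4 (it is in category N1): it is tagged P.
By R7 (it has marker X, it is classified as W, it is in category L): it has attribute W1.
By R20 (it is tagged P): it has attribute F.
By R23 (it meets criterion A): it is a bird.
By R24 (it has attribute F, it is tagged N): it is in state K1.
By R27 (it has attribute W1, it carries flag V1, it has marker G): it is classified as H.
By R31 (it is classified as H, it carries flag V1): it is in state A1.
By R34 (it is in state C, it meets criterion Q, it has gills): it satisfies condition S.
By R14 (it is in state K1, it can fly, it has attribute D): it has feathers.
By R18 (it is in state A1): it has attribute Q1.
By R25 (it satisfies condition S): it carries flag S1.
By R30 (it has attribute Q1): it lays eggs.
By R12 (it lays eggs): it has attribute K.
By R15 (it has attribute K): it has a backbone.
By R21 (it carries flag S1, it has gills): it has marker M.
By R1 (it has feathers, it has marker M): it is a mammal.
By R10 (it is a mammal): it is tagged D1.
By R28 (it is tagged D1, it is a bird, it has a backbone): it is tagged H1.

Yes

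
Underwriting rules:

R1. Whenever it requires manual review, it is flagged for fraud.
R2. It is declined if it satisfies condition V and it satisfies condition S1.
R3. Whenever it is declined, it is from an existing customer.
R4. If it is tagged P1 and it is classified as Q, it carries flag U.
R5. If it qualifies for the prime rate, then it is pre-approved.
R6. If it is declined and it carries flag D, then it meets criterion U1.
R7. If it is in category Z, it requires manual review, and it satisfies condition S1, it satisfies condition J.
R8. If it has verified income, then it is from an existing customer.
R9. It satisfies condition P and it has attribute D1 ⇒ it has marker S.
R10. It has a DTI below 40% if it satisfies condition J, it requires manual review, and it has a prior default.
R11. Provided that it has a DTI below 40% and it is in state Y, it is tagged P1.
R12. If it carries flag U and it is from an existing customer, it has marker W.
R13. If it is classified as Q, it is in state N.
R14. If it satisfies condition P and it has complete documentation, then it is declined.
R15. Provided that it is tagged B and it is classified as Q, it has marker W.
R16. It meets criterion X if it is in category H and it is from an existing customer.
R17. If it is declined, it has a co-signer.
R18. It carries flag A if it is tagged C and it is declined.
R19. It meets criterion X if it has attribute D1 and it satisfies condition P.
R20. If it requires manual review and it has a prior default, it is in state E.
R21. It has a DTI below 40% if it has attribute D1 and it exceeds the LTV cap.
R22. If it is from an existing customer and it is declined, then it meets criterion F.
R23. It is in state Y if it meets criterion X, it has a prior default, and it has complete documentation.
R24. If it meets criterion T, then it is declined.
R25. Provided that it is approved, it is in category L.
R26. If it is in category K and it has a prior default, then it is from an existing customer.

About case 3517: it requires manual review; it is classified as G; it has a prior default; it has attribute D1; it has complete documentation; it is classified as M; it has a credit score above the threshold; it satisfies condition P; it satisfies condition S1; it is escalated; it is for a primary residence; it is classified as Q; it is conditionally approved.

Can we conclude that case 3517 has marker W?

No

Forward chaining from the given facts derives: is flagged for fraud, has marker S, is in state N, is declined, has a co-signer, meets criterion X, is in state E, is in state Y, is from an existing customer, meets criterion F.
Rules concluding "it has marker W": R12 needs "it carries flag U"; R15 needs "it is tagged B" — none of these are established.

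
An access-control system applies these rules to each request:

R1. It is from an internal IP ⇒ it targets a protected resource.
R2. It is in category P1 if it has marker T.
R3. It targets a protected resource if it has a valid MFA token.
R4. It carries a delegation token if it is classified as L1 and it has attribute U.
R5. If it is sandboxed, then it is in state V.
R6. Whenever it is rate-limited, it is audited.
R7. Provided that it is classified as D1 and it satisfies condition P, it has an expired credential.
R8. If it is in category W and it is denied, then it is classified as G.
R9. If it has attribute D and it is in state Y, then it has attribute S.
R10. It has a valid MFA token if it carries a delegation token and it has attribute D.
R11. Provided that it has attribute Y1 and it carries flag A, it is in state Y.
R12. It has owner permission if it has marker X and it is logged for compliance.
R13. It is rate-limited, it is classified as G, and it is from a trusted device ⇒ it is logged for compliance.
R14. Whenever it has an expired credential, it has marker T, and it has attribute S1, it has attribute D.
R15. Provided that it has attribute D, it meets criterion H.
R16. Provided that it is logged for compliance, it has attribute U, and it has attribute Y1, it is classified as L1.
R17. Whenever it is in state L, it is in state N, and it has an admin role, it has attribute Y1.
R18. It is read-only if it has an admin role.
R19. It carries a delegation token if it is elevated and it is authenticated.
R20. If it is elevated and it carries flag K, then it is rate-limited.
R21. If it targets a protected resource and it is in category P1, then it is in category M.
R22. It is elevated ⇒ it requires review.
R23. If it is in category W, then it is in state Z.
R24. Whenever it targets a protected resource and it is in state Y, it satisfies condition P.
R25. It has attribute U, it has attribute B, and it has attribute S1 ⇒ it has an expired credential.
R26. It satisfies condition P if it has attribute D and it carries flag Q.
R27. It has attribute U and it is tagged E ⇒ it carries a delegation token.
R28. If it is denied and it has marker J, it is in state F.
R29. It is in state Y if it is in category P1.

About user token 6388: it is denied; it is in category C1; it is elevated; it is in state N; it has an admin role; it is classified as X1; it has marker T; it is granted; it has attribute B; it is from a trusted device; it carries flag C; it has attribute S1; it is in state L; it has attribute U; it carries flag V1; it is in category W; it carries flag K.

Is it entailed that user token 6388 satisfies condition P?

By R2 (it has marker T): it is in category P1.
By R8 (it is in category W, it is denied): it is classified as G.
By R17 (it is in state L, it is in state N, it has an admin role): it has attribute Y1.
By R20 (it is elevated, it carries flag K): it is rate-limited.
By R25 (it has attribute U, it has attribute B, it has attribute S1): it has an expired credential.
By R29 (it is in category P1): it is in state Y.
By R13 (it is rate-limited, it is classified as G, it is from a trusted device): it is logged for compliance.
By R14 (it has an expired credential, it has marker T, it has attribute S1): it has attribute D.
By R16 (it is logged for compliance, it has attribute U, it has attribute Y1): it is classified as L1.
By R4 (it is classified as L1, it has attribute U): it carries a delegation token.
By R10 (it carries a delegation token, it has attribute D): it has a valid MFA token.
By R3 (it has a valid MFA token): it targets a protected resource.
By R24 (it targets a protected resource, it is in state Y): it satisfies condition P.

Yes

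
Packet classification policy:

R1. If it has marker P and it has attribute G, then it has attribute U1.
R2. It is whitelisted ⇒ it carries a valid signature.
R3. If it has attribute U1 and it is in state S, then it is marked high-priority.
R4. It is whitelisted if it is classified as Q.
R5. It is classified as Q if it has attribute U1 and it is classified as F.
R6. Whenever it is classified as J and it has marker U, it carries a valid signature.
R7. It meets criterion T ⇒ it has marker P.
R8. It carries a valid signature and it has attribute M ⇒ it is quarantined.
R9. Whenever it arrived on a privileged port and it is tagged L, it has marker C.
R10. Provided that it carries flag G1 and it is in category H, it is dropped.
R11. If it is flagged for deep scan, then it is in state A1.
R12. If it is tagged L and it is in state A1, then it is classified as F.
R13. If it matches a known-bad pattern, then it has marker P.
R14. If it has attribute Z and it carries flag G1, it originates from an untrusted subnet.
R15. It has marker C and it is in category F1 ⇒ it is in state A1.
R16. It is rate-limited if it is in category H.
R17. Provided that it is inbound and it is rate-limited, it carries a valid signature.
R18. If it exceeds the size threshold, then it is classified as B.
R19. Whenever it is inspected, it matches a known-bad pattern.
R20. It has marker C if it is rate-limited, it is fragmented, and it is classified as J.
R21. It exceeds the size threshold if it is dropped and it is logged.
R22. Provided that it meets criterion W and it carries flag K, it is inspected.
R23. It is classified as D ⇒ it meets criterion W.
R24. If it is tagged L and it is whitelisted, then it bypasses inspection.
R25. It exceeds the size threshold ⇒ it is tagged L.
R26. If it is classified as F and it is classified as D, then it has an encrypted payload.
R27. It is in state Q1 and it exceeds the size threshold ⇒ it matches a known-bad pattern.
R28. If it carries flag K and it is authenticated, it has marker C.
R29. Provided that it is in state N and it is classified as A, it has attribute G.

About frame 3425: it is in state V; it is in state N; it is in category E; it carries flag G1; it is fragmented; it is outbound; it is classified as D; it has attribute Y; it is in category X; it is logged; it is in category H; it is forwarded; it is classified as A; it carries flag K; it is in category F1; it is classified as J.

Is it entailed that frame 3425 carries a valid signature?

Yes

By R10 (it carries flag G1, it is in category H): it is dropped.
By R16 (it is in category H): it is rate-limited.
By R20 (it is rate-limited, it is fragmented, it is classified as J): it has marker C.
By R21 (it is dropped, it is logged): it exceeds the size threshold.
By R23 (it is classified as D): it meets criterion W.
By R25 (it exceeds the size threshold): it is tagged L.
By R29 (it is in state N, it is classified as A): it has attribute G.
By R15 (it has marker C, it is in category F1): it is in state A1.
By R22 (it meets criterion W, it carries flag K): it is inspected.
By R12 (it is tagged L, it is in state A1): it is classified as F.
By R19 (it is inspected): it matches a known-bad pattern.
By R13 (it matches a known-bad pattern): it has marker P.
By R1 (it has marker P, it has attribute G): it has attribute U1.
By R5 (it has attribute U1, it is classified as F): it is classified as Q.
By R4 (it is classified as Q): it is whitelisted.
By R2 (it is whitelisted): it carries a valid signature.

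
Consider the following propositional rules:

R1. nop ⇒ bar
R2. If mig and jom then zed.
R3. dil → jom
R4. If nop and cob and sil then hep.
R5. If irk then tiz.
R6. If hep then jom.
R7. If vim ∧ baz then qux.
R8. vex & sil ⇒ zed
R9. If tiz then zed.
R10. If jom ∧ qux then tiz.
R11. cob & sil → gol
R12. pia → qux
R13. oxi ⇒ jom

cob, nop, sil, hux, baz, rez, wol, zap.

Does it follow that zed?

Forward chaining from the given facts derives: bar, hep, jom, gol.
Rules concluding zed: R2 needs mig; R8 needs vex; R9 needs tiz — none of these are established.

No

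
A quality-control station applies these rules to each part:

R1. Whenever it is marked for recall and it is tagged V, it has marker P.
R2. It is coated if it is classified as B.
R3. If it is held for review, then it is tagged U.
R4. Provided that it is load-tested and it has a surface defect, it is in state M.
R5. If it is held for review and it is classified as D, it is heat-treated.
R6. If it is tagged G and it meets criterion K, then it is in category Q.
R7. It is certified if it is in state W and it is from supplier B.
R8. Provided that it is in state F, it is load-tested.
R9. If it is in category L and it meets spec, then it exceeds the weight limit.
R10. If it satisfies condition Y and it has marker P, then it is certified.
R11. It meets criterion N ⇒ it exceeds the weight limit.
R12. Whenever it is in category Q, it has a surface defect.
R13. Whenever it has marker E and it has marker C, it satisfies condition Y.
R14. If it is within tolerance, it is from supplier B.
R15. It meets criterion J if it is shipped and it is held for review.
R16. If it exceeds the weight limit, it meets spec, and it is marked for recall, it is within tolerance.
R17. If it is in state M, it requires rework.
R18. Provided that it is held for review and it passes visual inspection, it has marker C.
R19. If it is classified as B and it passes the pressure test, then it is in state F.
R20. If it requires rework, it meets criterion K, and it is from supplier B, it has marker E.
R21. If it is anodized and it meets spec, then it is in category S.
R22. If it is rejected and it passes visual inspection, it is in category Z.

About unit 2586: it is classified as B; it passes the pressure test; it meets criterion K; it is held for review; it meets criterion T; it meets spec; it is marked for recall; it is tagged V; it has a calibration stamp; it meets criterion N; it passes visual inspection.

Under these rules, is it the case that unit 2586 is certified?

Forward chaining from the given facts derives: has marker P, is coated, is tagged U, exceeds the weight limit, is within tolerance, has marker C, is in state F, is load-tested, is from supplier B.
Rules concluding "it is certified": R7 needs "it is in state W"; R10 needs "it satisfies condition Y" — none of these are established.

No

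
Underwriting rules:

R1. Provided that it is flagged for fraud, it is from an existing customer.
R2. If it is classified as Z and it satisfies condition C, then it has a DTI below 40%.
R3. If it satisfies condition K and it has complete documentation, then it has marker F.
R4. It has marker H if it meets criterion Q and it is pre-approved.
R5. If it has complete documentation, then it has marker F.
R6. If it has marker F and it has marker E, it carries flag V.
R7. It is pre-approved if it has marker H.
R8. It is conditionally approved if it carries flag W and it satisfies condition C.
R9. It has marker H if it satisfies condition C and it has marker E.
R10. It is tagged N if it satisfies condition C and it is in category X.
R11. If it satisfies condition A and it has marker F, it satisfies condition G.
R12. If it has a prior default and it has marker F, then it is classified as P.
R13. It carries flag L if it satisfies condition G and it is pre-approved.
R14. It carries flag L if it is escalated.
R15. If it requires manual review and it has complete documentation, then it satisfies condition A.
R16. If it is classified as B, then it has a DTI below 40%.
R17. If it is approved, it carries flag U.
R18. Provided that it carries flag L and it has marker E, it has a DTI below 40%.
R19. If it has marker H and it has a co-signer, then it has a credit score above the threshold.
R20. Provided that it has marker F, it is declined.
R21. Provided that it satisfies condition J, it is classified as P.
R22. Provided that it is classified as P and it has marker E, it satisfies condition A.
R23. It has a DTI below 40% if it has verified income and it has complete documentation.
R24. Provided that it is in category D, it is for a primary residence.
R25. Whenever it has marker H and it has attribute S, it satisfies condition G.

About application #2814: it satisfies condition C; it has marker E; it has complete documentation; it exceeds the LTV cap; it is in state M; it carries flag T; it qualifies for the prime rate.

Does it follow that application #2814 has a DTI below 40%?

Forward chaining from the given facts derives: has marker F, carries flag V, has marker H, is declined, is pre-approved.
Rules concluding "it has a DTI below 40%": R2 needs "it is classified as Z"; R16 needs "it is classified as B"; R18 needs "it carries flag L"; R23 needs "it has verified income" — none of these are established.

No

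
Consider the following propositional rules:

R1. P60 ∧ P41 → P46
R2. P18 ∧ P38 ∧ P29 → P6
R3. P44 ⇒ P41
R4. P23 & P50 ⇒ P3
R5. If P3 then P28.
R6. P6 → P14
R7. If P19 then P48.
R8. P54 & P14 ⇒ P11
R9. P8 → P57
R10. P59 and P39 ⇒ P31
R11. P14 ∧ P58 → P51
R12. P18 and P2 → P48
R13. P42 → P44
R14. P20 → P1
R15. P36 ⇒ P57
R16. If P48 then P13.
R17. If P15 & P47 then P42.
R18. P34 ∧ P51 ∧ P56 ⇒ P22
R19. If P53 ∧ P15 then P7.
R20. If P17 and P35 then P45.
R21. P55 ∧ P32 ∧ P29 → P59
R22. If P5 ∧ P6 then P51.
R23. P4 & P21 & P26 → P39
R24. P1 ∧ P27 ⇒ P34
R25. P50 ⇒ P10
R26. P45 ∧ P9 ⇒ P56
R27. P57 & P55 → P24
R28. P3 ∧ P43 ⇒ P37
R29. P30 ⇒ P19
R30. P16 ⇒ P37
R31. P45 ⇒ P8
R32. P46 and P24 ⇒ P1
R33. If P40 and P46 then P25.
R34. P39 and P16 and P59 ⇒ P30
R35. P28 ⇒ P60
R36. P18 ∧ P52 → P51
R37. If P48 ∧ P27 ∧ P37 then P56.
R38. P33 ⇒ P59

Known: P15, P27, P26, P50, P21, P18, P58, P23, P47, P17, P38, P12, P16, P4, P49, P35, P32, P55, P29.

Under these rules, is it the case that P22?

Yes

P6  (by R2: P18, P38, P29)
P3  (by R4: P23, P50)
P28  (by R5: P3)
P14  (by R6: P6)
P51  (by R11: P14, P58)
P42  (by R17: P15, P47)
P45  (by R20: P17, P35)
P59  (by R21: P55, P32, P29)
P39  (by R23: P4, P21, P26)
P37  (by R30: P16)
P8  (by R31: P45)
P30  (by R34: P39, P16, P59)
P60  (by R35: P28)
P57  (by R9: P8)
P44  (by R13: P42)
P24  (by R27: P57, P55)
P19  (by R29: P30)
P41  (by R3: P44)
P48  (by R7: P19)
P56  (by R37: P48, P27, P37)
P46  (by R1: P60, P41)
P1  (by R32: P46, P24)
P34  (by R24: P1, P27)
P22  (by R18: P34, P51, P56)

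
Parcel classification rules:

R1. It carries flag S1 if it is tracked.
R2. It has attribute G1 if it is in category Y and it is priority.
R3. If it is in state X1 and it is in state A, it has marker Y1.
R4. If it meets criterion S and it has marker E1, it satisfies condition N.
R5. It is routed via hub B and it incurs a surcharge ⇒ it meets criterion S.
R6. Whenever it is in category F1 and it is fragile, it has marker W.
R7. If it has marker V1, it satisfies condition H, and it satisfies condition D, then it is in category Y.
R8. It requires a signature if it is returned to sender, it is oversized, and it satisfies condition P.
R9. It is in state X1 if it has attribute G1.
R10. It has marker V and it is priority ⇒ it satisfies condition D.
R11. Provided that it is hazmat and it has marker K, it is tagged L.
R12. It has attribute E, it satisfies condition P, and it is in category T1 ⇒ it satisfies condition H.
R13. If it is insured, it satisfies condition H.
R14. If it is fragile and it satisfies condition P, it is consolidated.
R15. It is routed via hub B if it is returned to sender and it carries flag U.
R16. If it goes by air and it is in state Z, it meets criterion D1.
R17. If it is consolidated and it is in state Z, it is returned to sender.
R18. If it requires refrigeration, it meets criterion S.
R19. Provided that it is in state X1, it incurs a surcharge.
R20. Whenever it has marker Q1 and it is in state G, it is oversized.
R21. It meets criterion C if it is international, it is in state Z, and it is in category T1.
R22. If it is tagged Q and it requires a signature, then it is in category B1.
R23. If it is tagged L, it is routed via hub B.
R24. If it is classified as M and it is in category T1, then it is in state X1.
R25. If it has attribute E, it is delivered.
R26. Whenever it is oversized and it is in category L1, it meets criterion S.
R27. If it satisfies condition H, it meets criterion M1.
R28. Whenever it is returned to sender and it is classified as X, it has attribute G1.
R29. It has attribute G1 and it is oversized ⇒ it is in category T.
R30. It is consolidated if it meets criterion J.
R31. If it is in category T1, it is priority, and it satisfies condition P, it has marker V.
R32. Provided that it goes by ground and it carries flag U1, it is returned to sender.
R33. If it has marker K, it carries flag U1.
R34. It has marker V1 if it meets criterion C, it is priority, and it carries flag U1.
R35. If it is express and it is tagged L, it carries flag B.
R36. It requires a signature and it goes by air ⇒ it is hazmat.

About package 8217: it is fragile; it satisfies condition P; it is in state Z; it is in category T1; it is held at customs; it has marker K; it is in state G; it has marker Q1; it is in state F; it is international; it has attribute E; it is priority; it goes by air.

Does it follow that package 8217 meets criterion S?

Yes

By R12 (it has attribute E, it satisfies condition P, it is in category T1): it satisfies condition H.
By R14 (it is fragile, it satisfies condition P): it is consolidated.
By R17 (it is consolidated, it is in state Z): it is returned to sender.
By R20 (it has marker Q1, it is in state G): it is oversized.
By R21 (it is international, it is in state Z, it is in category T1): it meets criterion C.
By R31 (it is in category T1, it is priority, it satisfies condition P): it has marker V.
By R33 (it has marker K): it carries flag U1.
By R34 (it meets criterion C, it is priority, it carries flag U1): it has marker V1.
By R8 (it is returned to sender, it is oversized, it satisfies condition P): it requires a signature.
By R10 (it has marker V, it is priority): it satisfies condition D.
By R36 (it requires a signature, it goes by air): it is hazmat.
By R7 (it has marker V1, it satisfies condition H, it satisfies condition D): it is in category Y.
By R11 (it is hazmat, it has marker K): it is tagged L.
By R23 (it is tagged L): it is routed via hub B.
By R2 (it is in category Y, it is priority): it has attribute G1.
By R9 (it has attribute G1): it is in state X1.
By R19 (it is in state X1): it incurs a surcharge.
By R5 (it is routed via hub B, it incurs a surcharge): it meets criterion S.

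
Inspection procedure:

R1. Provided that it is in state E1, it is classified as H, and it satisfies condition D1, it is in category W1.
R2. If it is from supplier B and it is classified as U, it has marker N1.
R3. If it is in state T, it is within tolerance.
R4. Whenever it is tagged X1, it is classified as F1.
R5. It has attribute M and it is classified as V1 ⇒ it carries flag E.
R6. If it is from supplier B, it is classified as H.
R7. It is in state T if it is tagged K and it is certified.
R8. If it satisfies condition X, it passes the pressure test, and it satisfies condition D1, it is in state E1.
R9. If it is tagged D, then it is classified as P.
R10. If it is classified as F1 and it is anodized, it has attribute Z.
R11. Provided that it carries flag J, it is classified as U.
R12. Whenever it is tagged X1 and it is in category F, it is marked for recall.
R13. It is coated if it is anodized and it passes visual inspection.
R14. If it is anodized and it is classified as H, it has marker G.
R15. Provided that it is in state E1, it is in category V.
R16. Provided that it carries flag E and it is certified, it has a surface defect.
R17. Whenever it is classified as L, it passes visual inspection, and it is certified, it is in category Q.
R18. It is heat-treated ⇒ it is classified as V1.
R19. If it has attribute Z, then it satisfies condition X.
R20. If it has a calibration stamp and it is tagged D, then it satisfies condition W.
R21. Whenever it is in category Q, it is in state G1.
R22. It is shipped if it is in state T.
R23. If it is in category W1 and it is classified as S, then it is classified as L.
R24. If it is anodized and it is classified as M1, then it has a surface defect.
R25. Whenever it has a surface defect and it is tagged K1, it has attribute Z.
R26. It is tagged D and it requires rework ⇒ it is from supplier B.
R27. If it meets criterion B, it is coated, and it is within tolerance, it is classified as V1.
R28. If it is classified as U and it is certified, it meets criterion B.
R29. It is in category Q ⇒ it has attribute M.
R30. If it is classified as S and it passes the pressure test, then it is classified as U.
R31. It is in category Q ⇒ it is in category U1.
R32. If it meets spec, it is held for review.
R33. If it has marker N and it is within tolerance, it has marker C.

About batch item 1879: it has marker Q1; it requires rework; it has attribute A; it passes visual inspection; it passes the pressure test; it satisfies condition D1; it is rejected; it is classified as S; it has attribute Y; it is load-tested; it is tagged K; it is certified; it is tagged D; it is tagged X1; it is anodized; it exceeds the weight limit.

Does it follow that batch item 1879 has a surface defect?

Yes

By R4 (it is tagged X1): it is classified as F1.
By R7 (it is tagged K, it is certified): it is in state T.
By R10 (it is classified as F1, it is anodized): it has attribute Z.
By R13 (it is anodized, it passes visual inspection): it is coated.
By R19 (it has attribute Z): it satisfies condition X.
By R26 (it is tagged D, it requires rework): it is from supplier B.
By R30 (it is classified as S, it passes the pressure test): it is classified as U.
By R3 (it is in state T): it is within tolerance.
By R6 (it is from supplier B): it is classified as H.
By R8 (it satisfies condition X, it passes the pressure test, it satisfies condition D1): it is in state E1.
By R28 (it is classified as U, it is certified): it meets criterion B.
By R1 (it is in state E1, it is classified as H, it satisfies condition D1): it is in category W1.
By R23 (it is in category W1, it is classified as S): it is classified as L.
By R27 (it meets criterion B, it is coated, it is within tolerance): it is classified as V1.
By R17 (it is classified as L, it passes visual inspection, it is certified): it is in category Q.
By R29 (it is in category Q): it has attribute M.
By R5 (it has attribute M, it is classified as V1): it carries flag E.
By R16 (it carries flag E, it is certified): it has a surface defect.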